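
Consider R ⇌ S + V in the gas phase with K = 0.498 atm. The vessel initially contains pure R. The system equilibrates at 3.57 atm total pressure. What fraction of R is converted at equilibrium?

Let X = conversion of R (basis 1 mol R); extent of reaction ξ = X.
Moles: n_R = 1 − X; n_S = X; n_V = X.
n_T = Σnᵢ = 1 + X.
y_i = n_i/n_T, p_i = y_i·P. K = p_S p_V / (p_R).
Equating to 0.498 atm and solving on 0 < X < 1: X = 0.350.

X = 0.350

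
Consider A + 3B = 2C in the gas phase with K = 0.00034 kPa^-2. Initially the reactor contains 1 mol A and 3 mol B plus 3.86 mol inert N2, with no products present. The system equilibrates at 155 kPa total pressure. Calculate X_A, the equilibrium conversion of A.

X = 0.390

Let X = conversion of A (basis 1 mol A); extent of reaction ξ = X.
Mole table: n_A = 1 − X; n_B = 3 − 3X; n_C = 2X; n_I = 3.86 (inert).
n_T = Σnᵢ = 7.86 − 2X.
Mole fractions y_i = n_i/n_T; K = p_C^2 / (p_A p_B^3) with p_i = y_i·P.
This yields a degree-4 equation in X; solving on (0,1), X = 0.390.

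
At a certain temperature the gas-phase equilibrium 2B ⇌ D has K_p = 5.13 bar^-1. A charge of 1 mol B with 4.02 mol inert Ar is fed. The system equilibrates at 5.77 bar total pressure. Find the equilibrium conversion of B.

Let X = conversion of B (basis 1 mol B); extent of reaction ξ = 0.5X.
Moles: n_B = 1 − X; n_D = 0.5X; n_I = 4.02 (inert).
Summing: n_T = 5.02 − 0.5X.
y_i = n_i/n_T, p_i = y_i·P. K_p = p_D / (p_B^2).
Substituting and setting equal to 5.13 bar^-1 gives a polynomial in X; the root in (0,1) is X = 0.756.

X = 0.756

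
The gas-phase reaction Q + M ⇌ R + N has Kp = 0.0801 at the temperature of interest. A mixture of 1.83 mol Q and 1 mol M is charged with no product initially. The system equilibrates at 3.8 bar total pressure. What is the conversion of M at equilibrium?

Basis: 1 mol M initially; let X = conversion of M. Extent ξ = X.
Moles: n_Q = 1.83 − X; n_M = 1 − X; n_R = X; n_N = X.
Since Δν = 0, n_T = 2.83 throughout.
y_i = n_i/n_T, p_i = y_i·P. Kp = p_R p_N / (p_Q p_M).
This yields a degree-2 equation in X; solving on (0,1), X = 0.295.

X = 0.295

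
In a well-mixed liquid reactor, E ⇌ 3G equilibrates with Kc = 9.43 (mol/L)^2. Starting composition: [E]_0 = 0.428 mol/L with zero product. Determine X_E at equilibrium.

X = 0.765

Let X = conversion of E; extent ξ = 0.428·X mol/L.
Concentrations: [E] = 0.428 − 0.428X; [G] = 1.28X.
Kc = [G]^3 / ([E]).
Solving Kc = 9.43 for X ∈ (0,1): X = 0.765.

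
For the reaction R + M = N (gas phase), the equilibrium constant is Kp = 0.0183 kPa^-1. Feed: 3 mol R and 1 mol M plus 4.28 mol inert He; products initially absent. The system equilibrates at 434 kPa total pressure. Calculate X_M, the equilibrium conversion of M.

X = 0.706

Basis: 1 mol M initially; let X = conversion of M. Extent ξ = X.
Moles: n_R = 3 − X; n_M = 1 − X; n_N = X; n_I = 4.28 (inert).
Summing: n_T = 8.28 − X.
y_i = n_i/n_T, p_i = y_i·P. Kp = p_N / (p_R p_M).
Equating to 0.0183 kPa^-1 and solving on 0 < X < 1: X = 0.706.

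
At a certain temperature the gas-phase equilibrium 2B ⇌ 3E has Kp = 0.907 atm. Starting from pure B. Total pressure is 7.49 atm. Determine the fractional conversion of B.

X = 0.277

Let X = conversion of B (basis 1 mol B); extent of reaction ξ = 0.5X.
Species balance: n_B = 1 − X; n_E = 1.5X.
n_T = Σnᵢ = 1 + 0.5X.
With p_i = (n_i/n_T)P, Kp = p_E^3 / (p_B^2).
This yields a degree-3 equation in X; solving on (0,1), X = 0.277.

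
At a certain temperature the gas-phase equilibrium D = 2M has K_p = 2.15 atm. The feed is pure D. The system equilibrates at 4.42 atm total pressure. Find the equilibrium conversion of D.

X = 0.329

Basis: 1 mol D initially; let X = conversion of D. Extent ξ = X.
Moles: n_D = 1 − X; n_M = 2X.
n_T = Σnᵢ = 1 + X.
With p_i = (n_i/n_T)P, K_p = p_M^2 / (p_D).
Equating to 2.15 atm and solving on 0 < X < 1: X = 0.329.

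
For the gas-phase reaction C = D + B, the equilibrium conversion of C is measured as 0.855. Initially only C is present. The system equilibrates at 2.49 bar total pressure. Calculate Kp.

Let X = conversion of C (basis 1 mol C); extent of reaction ξ = X.
Mole table: n_C = 1 − X; n_D = X; n_B = X.
Total moles n_T = 1 + X.
At X = 0.855: n_C = 0.145, n_D = 0.855, n_B = 0.855, n_T = 1.85.
p_i = (n_i/n_T)·P. Kp = p_D p_B / (p_C) = 6.77 bar.

Kp = 6.77 bar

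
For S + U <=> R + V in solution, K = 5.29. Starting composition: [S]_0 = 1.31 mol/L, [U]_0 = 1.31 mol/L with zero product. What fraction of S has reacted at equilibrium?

X = 0.697

Let X = conversion of S; extent ξ = 1.31·X mol/L.
Concentrations: [S] = 1.31 − 1.31X; [U] = 1.31 − 1.31X; [R] = 1.31X; [V] = 1.31X.
K = [R] [V] / ([S] [U]).
Solving K = 5.29 for X ∈ (0,1): X = 0.697.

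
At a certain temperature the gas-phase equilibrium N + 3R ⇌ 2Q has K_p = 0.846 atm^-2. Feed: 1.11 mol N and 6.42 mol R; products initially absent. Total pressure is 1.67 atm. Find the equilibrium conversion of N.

Basis: 1.11 mol N initially; let X = conversion of N. Extent ξ = 1.11X.
Species balance: n_N = 1.11 − 1.11X; n_R = 6.42 − 3.33X; n_Q = 2.22X.
Total moles n_T = 7.53 − 2.22X.
With p_i = (n_i/n_T)P, K_p = p_Q^2 / (p_N p_R^3).
Setting this equal to 0.846 atm^-2 and taking the physical root (0 < X < 1) gives X = 0.638.

X = 0.638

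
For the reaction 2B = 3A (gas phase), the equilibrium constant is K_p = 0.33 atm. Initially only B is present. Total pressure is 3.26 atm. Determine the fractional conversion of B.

Take 1 mol B as basis and let X be its fractional conversion, so ξ = 0.5X.
Species balance: n_B = 1 − X; n_A = 1.5X.
Total moles n_T = 1 + 0.5X.
y_i = n_i/n_T, p_i = y_i·P. K_p = p_A^3 / (p_B^2).
Substituting and setting equal to 0.33 atm gives a polynomial in X; the root in (0,1) is X = 0.264.

X = 0.264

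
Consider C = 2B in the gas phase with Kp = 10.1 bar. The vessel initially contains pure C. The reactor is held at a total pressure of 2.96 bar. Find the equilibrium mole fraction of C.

y_C = 0.192

Basis: 1 mol C initially; let X = conversion of C. Extent ξ = X.
Moles: n_C = 1 − X; n_B = 2X.
Summing: n_T = 1 + X.
y_i = n_i/n_T, p_i = y_i·P. Kp = p_B^2 / (p_C).
This yields a degree-2 equation in X; solving on (0,1), X = 0.678.
Then n_C = 0.322, n_T = 1.68, so y_C = 0.192.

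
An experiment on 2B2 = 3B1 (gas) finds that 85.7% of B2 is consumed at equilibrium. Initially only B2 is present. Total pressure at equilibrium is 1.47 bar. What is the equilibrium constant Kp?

Take 1 mol B2 as basis and let X be its fractional conversion, so ξ = 0.5X.
Moles: n_B2 = 1 − X; n_B1 = 1.5X.
Total moles n_T = 1 + 0.5X.
At X = 0.857: n_B2 = 0.143, n_B1 = 1.29, n_T = 1.43.
p_i = (n_i/n_T)·P. Kp = p_B1^3 / (p_B2^2) = 107 bar.

Kp = 107 bar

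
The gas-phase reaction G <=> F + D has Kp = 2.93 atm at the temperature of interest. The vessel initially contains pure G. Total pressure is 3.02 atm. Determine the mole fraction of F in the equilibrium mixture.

y_F = 0.412

Take 1 mol G as basis and let X be its fractional conversion, so ξ = X.
At extent ξ: n_G = 1 − X; n_F = X; n_D = X.
n_T = Σnᵢ = 1 + X.
Mole fractions y_i = n_i/n_T; Kp = p_F p_D / (p_G) with p_i = y_i·P.
Equating to 2.93 atm and solving on 0 < X < 1: X = 0.702.
Then n_F = 0.702, n_T = 1.7, so y_F = 0.412.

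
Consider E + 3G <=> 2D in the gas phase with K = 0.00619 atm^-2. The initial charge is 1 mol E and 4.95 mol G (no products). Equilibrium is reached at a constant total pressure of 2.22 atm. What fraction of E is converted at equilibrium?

X = 0.138

Basis: 1 mol E initially; let X = conversion of E. Extent ξ = X.
At extent ξ: n_E = 1 − X; n_G = 4.95 − 3X; n_D = 2X.
Total moles n_T = 5.95 − 2X.
With p_i = (n_i/n_T)P, K = p_D^2 / (p_E p_G^3).
Setting this equal to 0.00619 atm^-2 and taking the physical root (0 < X < 1) gives X = 0.138.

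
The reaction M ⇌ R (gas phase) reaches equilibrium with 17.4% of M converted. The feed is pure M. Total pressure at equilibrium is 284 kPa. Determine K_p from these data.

Take 1 mol M as basis and let X be its fractional conversion, so ξ = X.
Mole table: n_M = 1 − X; n_R = X.
Since Δν = 0, n_T = 1 throughout.
At X = 0.174: n_M = 0.826, n_R = 0.174, n_T = 1.
p_i = (n_i/n_T)·P. K_p = p_R / (p_M) = 0.211.

K_p = 0.211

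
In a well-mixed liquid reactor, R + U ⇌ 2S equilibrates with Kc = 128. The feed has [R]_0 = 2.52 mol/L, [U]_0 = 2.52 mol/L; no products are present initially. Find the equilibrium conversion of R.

Let X = conversion of R; extent ξ = 2.52·X mol/L.
Concentrations: [R] = 2.52 − 2.52X; [U] = 2.52 − 2.52X; [S] = 5.04X.
Kc = [S]^2 / ([R] [U]).
Setting equal to 128 and solving for X on (0,1) gives X = 0.850.

X = 0.850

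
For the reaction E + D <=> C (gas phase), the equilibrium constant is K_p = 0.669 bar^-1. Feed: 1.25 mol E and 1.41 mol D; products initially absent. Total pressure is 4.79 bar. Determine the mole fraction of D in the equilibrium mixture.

Let X = conversion of E (basis 1.25 mol E); extent of reaction ξ = 1.25X.
Species balance: n_E = 1.25 − 1.25X; n_D = 1.41 − 1.25X; n_C = 1.25X.
Total moles n_T = 2.66 − 1.25X.
Mole fractions y_i = n_i/n_T; K_p = p_C / (p_E p_D) with p_i = y_i·P.
Equating to 0.669 bar^-1 and solving on 0 < X < 1: X = 0.542.
Then n_D = 0.732, n_T = 1.98, so y_D = 0.369.

y_D = 0.369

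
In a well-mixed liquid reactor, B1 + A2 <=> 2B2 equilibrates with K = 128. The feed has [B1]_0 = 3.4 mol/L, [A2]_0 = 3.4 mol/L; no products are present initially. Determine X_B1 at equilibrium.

Let X = conversion of B1; extent ξ = 3.4·X mol/L.
Concentrations: [B1] = 3.4 − 3.4X; [A2] = 3.4 − 3.4X; [B2] = 6.8X.
K = [B2]^2 / ([B1] [A2]).
Setting equal to 128 and solving for X on (0,1) gives X = 0.850.

X = 0.850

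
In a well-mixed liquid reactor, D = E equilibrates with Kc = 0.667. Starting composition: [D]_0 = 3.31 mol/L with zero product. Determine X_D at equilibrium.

Let X = conversion of D; extent ξ = 3.31·X mol/L.
Concentrations: [D] = 3.31 − 3.31X; [E] = 3.31X.
Kc = [E] / ([D]).
Setting equal to 0.667 and solving for X on (0,1) gives X = 0.400.

X = 0.400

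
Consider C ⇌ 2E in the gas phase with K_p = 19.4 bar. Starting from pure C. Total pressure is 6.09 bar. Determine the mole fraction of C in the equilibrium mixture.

y_C = 0.201

Basis: 1 mol C initially; let X = conversion of C. Extent ξ = X.
Mole table: n_C = 1 − X; n_E = 2X.
Summing: n_T = 1 + X.
With p_i = (n_i/n_T)P, K_p = p_E^2 / (p_C).
This yields a degree-2 equation in X; solving on (0,1), X = 0.666.
Then n_C = 0.334, n_T = 1.67, so y_C = 0.201.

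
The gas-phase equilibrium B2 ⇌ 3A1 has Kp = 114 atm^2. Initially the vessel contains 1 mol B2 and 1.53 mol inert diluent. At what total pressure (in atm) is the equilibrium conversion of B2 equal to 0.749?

P = 6.4 atm

Take 1 mol B2 as basis and let X be its fractional conversion, so ξ = X.
Species balance: n_B2 = 1 − X; n_A1 = 3X; n_I = 1.53 (inert).
Total moles n_T = 2.53 + 2X.
Kp = p_A1^3 / (p_B2) with p_i = (n_i/n_T)·P.
At X = 0.749: the mole-fraction product g(X) = Π y_i^ν_i = 2.786. Since Kp = g(X)·P^{2}, P = (Kp/g)^(1/2) = (114/2.786)^(1/2) = 6.4 atm.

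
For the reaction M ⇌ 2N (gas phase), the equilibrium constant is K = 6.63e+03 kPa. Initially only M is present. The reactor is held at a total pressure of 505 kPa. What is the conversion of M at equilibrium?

X = 0.875

Take 1 mol M as basis and let X be its fractional conversion, so ξ = X.
Moles: n_M = 1 − X; n_N = 2X.
Total moles n_T = 1 + X.
With p_i = (n_i/n_T)P, K = p_N^2 / (p_M).
This yields a degree-2 equation in X; solving on (0,1), X = 0.875.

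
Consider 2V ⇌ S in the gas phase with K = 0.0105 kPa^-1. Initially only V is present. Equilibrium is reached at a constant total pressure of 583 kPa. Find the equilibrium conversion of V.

X = 0.802

Basis: 1 mol V initially; let X = conversion of V. Extent ξ = 0.5X.
Mole table: n_V = 1 − X; n_S = 0.5X.
n_T = Σnᵢ = 1 − 0.5X.
With p_i = (n_i/n_T)P, K = p_S / (p_V^2).
Setting this equal to 0.0105 kPa^-1 and taking the physical root (0 < X < 1) gives X = 0.802.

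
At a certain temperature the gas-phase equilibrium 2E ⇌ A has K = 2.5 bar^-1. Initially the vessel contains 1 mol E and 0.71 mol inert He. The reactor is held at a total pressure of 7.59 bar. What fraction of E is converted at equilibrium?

Basis: 1 mol E initially; let X = conversion of E. Extent ξ = 0.5X.
At extent ξ: n_E = 1 − X; n_A = 0.5X; n_I = 0.71 (inert).
n_T = Σnᵢ = 1.71 − 0.5X.
With p_i = (n_i/n_T)P, K = p_A / (p_E^2).
Setting this equal to 2.5 bar^-1 and taking the physical root (0 < X < 1) gives X = 0.832.

X = 0.832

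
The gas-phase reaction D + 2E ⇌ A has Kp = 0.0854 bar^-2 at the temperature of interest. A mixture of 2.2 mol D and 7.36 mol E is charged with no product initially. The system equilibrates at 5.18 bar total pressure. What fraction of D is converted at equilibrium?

Basis: 2.2 mol D initially; let X = conversion of D. Extent ξ = 2.2X.
At extent ξ: n_D = 2.2 − 2.2X; n_E = 7.36 − 4.4X; n_A = 2.2X.
n_T = Σnᵢ = 9.56 − 4.4X.
y_i = n_i/n_T, p_i = y_i·P. Kp = p_A / (p_D p_E^2).
Substituting and setting equal to 0.0854 bar^-2 gives a polynomial in X; the root in (0,1) is X = 0.526.

X = 0.526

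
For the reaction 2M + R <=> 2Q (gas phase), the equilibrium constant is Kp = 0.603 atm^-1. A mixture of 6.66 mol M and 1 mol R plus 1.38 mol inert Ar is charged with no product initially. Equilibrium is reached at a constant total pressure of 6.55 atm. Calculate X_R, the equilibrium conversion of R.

X = 0.795

Take 1 mol R as basis and let X be its fractional conversion, so ξ = X.
Species balance: n_M = 6.66 − 2X; n_R = 1 − X; n_Q = 2X; n_I = 1.38 (inert).
Total moles n_T = 9.04 − X.
With p_i = (n_i/n_T)P, Kp = p_Q^2 / (p_M^2 p_R).
This yields a degree-3 equation in X; solving on (0,1), X = 0.795.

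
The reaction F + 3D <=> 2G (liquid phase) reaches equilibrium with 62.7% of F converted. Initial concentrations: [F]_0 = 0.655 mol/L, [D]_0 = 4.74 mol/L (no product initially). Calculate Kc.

Kc = 0.064 (mol/L)^-2

Let X = conversion of F.
Concentrations: [F] = 0.655 − 0.655X; [D] = 4.74 − 1.97X; [G] = 1.31X.
At X = 0.627: [F] = 0.244, [D] = 3.51, [G] = 0.821.
Kc = [G]^2 / ([F] [D]^3) = 0.064 (mol/L)^-2.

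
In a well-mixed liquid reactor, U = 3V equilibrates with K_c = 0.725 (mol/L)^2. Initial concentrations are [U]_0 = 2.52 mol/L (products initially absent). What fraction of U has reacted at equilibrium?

X = 0.153

Let X = conversion of U; extent ξ = 2.52·X mol/L.
Concentrations: [U] = 2.52 − 2.52X; [V] = 7.56X.
K_c = [V]^3 / ([U]).
Solving K_c = 0.725 for X ∈ (0,1): X = 0.153.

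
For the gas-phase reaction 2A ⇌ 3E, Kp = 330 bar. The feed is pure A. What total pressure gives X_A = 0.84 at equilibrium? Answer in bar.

Take 1 mol A as basis and let X be its fractional conversion, so ξ = 0.5X.
Species balance: n_A = 1 − X; n_E = 1.5X.
n_T = Σnᵢ = 1 + 0.5X.
Kp = p_E^3 / (p_A^2) with p_i = (n_i/n_T)·P.
At X = 0.84: the mole-fraction product g(X) = Π y_i^ν_i = 55.03. Since Kp = g(X)·P^{1}, P = (Kp/g)^(1/1) = (330/55.03)^(1/1) = 6 bar.

P = 6 bar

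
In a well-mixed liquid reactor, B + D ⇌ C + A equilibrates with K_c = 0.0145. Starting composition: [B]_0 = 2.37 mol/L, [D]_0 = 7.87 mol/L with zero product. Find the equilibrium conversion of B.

Let X = conversion of B; extent ξ = 2.37·X mol/L.
Concentrations: [B] = 2.37 − 2.37X; [D] = 7.87 − 2.37X; [C] = 2.37X; [A] = 2.37X.
K_c = [C] [A] / ([B] [D]).
Solving K_c = 0.0145 for X ∈ (0,1): X = 0.192.

X = 0.192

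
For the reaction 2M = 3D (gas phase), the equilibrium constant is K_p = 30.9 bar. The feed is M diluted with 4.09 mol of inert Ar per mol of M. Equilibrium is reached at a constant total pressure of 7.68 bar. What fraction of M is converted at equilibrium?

X = 0.747

Take 1 mol M as basis and let X be its fractional conversion, so ξ = 0.5X.
Species balance: n_M = 1 − X; n_D = 1.5X; n_I = 4.09 (inert).
Total moles n_T = 5.09 + 0.5X.
With p_i = (n_i/n_T)P, K_p = p_D^3 / (p_M^2).
Equating to 30.9 bar and solving on 0 < X < 1: X = 0.747.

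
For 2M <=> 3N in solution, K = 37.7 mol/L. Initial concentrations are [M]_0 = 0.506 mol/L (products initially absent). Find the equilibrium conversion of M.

Let X = conversion of M; extent ξ = 0.506X/2 mol/L.
Concentrations: [M] = 0.506 − 0.506X; [N] = 0.759X.
K = [N]^3 / ([M]^2).
Solving K = 37.7 for X ∈ (0,1): X = 0.837.

X = 0.837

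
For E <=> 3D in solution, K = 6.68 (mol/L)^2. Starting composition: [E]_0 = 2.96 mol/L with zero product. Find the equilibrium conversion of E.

X = 0.274

Let X = conversion of E; extent ξ = 2.96·X mol/L.
Concentrations: [E] = 2.96 − 2.96X; [D] = 8.88X.
K = [D]^3 / ([E]).
This equals 6.68 at X = 0.274 (the root in 0 < X < 1).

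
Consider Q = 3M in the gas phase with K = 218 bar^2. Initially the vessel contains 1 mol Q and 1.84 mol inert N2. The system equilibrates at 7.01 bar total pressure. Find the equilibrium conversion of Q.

Take 1 mol Q as basis and let X be its fractional conversion, so ξ = X.
Moles: n_Q = 1 − X; n_M = 3X; n_I = 1.84 (inert).
Total moles n_T = 2.84 + 2X.
y_i = n_i/n_T, p_i = y_i·P. K = p_M^3 / (p_Q).
This yields a degree-3 equation in X; solving on (0,1), X = 0.829.

X = 0.829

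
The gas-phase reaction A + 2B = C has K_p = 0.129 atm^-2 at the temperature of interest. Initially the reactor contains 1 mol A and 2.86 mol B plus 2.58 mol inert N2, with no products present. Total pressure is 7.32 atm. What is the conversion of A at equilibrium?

X = 0.460

Let X = conversion of A (basis 1 mol A); extent of reaction ξ = X.
Moles: n_A = 1 − X; n_B = 2.86 − 2X; n_C = X; n_I = 2.58 (inert).
Summing: n_T = 6.44 − 2X.
With p_i = (n_i/n_T)P, K_p = p_C / (p_A p_B^2).
Setting this equal to 0.129 atm^-2 and taking the physical root (0 < X < 1) gives X = 0.460.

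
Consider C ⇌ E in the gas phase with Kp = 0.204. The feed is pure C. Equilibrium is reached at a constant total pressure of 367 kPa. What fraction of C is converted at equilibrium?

X = 0.169

Basis: 1 mol C initially; let X = conversion of C. Extent ξ = X.
Moles: n_C = 1 − X; n_E = X.
Total moles n_T = 1 (Δν = 0, constant).
y_i = n_i/n_T, p_i = y_i·P. Kp = p_E / (p_C).
This yields a degree-1 equation in X; solving on (0,1), X = 0.169.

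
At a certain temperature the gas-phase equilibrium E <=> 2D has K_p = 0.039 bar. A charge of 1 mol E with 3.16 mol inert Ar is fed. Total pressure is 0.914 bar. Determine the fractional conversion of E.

Let X = conversion of E (basis 1 mol E); extent of reaction ξ = X.
Mole table: n_E = 1 − X; n_D = 2X; n_I = 3.16 (inert).
Summing: n_T = 4.16 + X.
With p_i = (n_i/n_T)P, K_p = p_D^2 / (p_E).
Equating to 0.039 bar and solving on 0 < X < 1: X = 0.194.

X = 0.194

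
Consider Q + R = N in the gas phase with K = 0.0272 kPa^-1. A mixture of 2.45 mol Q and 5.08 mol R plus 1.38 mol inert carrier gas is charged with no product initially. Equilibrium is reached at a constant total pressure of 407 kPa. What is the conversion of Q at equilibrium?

Basis: 2.45 mol Q initially; let X = conversion of Q. Extent ξ = 2.45X.
Moles: n_Q = 2.45 − 2.45X; n_R = 5.08 − 2.45X; n_N = 2.45X; n_I = 1.38 (inert).
Total moles n_T = 8.91 − 2.45X.
Mole fractions y_i = n_i/n_T; K = p_N / (p_Q p_R) with p_i = y_i·P.
Setting this equal to 0.0272 kPa^-1 and taking the physical root (0 < X < 1) gives X = 0.831.

X = 0.831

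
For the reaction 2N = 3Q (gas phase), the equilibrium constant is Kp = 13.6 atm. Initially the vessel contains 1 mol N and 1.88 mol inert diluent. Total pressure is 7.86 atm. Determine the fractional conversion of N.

X = 0.619

Basis: 1 mol N initially; let X = conversion of N. Extent ξ = 0.5X.
Mole table: n_N = 1 − X; n_Q = 1.5X; n_I = 1.88 (inert).
Summing: n_T = 2.88 + 0.5X.
With p_i = (n_i/n_T)P, Kp = p_Q^3 / (p_N^2).
Equating to 13.6 atm and solving on 0 < X < 1: X = 0.619.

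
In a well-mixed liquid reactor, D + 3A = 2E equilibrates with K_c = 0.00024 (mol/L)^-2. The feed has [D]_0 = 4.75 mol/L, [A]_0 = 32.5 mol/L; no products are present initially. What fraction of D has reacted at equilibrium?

Let X = conversion of D; extent ξ = 4.75·X mol/L.
Concentrations: [D] = 4.75 − 4.75X; [A] = 32.5 − 14.2X; [E] = 9.5X.
K_c = [E]^2 / ([D] [A]^3).
Solving K_c = 0.00024 for X ∈ (0,1): X = 0.389.

X = 0.389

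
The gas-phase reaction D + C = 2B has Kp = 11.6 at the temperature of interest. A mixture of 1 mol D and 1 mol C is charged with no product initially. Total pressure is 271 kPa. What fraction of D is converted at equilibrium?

Let X = conversion of D (basis 1 mol D); extent of reaction ξ = X.
Species balance: n_D = 1 − X; n_C = 1 − X; n_B = 2X.
Total moles n_T = 2 (Δν = 0, constant).
With p_i = (n_i/n_T)P, Kp = p_B^2 / (p_D p_C).
Setting this equal to 11.6 and taking the physical root (0 < X < 1) gives X = 0.630.

X = 0.630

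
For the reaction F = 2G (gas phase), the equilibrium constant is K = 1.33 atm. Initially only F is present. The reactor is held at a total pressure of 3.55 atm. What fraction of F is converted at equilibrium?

X = 0.293

Basis: 1 mol F initially; let X = conversion of F. Extent ξ = X.
Mole table: n_F = 1 − X; n_G = 2X.
Total moles n_T = 1 + X.
Mole fractions y_i = n_i/n_T; K = p_G^2 / (p_F) with p_i = y_i·P.
Setting this equal to 1.33 atm and taking the physical root (0 < X < 1) gives X = 0.293.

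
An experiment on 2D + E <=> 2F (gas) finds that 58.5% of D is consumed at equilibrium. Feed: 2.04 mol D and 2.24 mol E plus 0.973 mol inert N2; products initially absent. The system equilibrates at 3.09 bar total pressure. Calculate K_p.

Take 2.04 mol D as basis and let X be its fractional conversion, so ξ = 1.02X.
Moles: n_D = 2.04 − 2.04X; n_E = 2.24 − 1.02X; n_F = 2.04X; n_I = 0.973 (inert).
Total moles n_T = 5.25 − 1.02X.
At X = 0.585: n_D = 0.847, n_E = 1.64, n_F = 1.19, n_T = 4.66.
p_i = (n_i/n_T)·P. K_p = p_F^2 / (p_D^2 p_E) = 1.82 bar^-1.

K_p = 1.82 bar^-1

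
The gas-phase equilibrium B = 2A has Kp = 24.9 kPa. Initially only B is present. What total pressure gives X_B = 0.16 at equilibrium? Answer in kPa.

Basis: 1 mol B initially; let X = conversion of B. Extent ξ = X.
At extent ξ: n_B = 1 − X; n_A = 2X.
n_T = Σnᵢ = 1 + X.
Kp = p_A^2 / (p_B) with p_i = (n_i/n_T)·P.
At X = 0.16: the mole-fraction product g(X) = Π y_i^ν_i = 0.1051. Since Kp = g(X)·P^{1}, P = (Kp/g)^(1/1) = (24.9/0.1051)^(1/1) = 237 kPa.

P = 237 kPa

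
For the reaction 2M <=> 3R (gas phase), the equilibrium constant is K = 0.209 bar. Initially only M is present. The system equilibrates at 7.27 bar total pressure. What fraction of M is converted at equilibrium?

Basis: 1 mol M initially; let X = conversion of M. Extent ξ = 0.5X.
Mole table: n_M = 1 − X; n_R = 1.5X.
Summing: n_T = 1 + 0.5X.
With p_i = (n_i/n_T)P, K = p_R^3 / (p_M^2).
This yields a degree-3 equation in X; solving on (0,1), X = 0.184.

X = 0.184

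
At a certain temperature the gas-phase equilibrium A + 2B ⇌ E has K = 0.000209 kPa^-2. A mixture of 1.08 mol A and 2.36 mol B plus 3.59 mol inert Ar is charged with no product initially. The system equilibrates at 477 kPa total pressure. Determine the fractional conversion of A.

X = 0.612

Take 1.08 mol A as basis and let X be its fractional conversion, so ξ = 1.08X.
Species balance: n_A = 1.08 − 1.08X; n_B = 2.36 − 2.16X; n_E = 1.08X; n_I = 3.59 (inert).
n_T = Σnᵢ = 7.03 − 2.16X.
With p_i = (n_i/n_T)P, K = p_E / (p_A p_B^2).
Substituting and setting equal to 0.000209 kPa^-2 gives a polynomial in X; the root in (0,1) is X = 0.612.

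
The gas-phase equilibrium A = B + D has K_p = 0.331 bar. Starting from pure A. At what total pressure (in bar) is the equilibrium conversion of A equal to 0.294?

Let X = conversion of A (basis 1 mol A); extent of reaction ξ = X.
Mole table: n_A = 1 − X; n_B = X; n_D = X.
n_T = Σnᵢ = 1 + X.
K_p = p_B p_D / (p_A) with p_i = (n_i/n_T)·P.
At X = 0.294: the mole-fraction product g(X) = Π y_i^ν_i = 0.09461. Since K_p = g(X)·P^{1}, P = (K_p/g)^(1/1) = (0.331/0.09461)^(1/1) = 3.5 bar.

P = 3.5 bar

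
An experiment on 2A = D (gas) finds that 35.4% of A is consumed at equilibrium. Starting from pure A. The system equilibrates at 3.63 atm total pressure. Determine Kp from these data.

Kp = 0.0962 atm^-1

Let X = conversion of A (basis 1 mol A); extent of reaction ξ = 0.5X.
Moles: n_A = 1 − X; n_D = 0.5X.
n_T = Σnᵢ = 1 − 0.5X.
At X = 0.354: n_A = 0.646, n_D = 0.177, n_T = 0.823.
p_i = (n_i/n_T)·P. Kp = p_D / (p_A^2) = 0.0962 atm^-1.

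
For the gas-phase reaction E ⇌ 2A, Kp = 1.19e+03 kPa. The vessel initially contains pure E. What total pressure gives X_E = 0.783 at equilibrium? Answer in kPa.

P = 188 kPa

Take 1 mol E as basis and let X be its fractional conversion, so ξ = X.
Species balance: n_E = 1 − X; n_A = 2X.
Summing: n_T = 1 + X.
Kp = p_A^2 / (p_E) with p_i = (n_i/n_T)·P.
At X = 0.783: the mole-fraction product g(X) = Π y_i^ν_i = 6.338. Since Kp = g(X)·P^{1}, P = (Kp/g)^(1/1) = (1.19e+03/6.338)^(1/1) = 188 kPa.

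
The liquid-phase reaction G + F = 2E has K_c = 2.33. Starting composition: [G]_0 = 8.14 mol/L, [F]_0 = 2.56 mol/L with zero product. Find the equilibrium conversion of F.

Let X = conversion of F; extent ξ = 2.56·X mol/L.
Concentrations: [G] = 8.14 − 2.56X; [F] = 2.56 − 2.56X; [E] = 5.12X.
K_c = [E]^2 / ([G] [F]).
Solving K_c = 2.33 for X ∈ (0,1): X = 0.681.

X = 0.681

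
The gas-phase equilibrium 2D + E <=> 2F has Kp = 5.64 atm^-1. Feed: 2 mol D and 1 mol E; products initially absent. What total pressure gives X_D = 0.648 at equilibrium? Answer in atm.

P = 4.01 atm

Take 2 mol D as basis and let X be its fractional conversion, so ξ = X.
Mole table: n_D = 2 − 2X; n_E = 1 − X; n_F = 2X.
Summing: n_T = 3 − X.
Kp = p_F^2 / (p_D^2 p_E) with p_i = (n_i/n_T)·P.
At X = 0.648: the mole-fraction product g(X) = Π y_i^ν_i = 22.64. Since Kp = g(X)·P^{-1}, P = (g/Kp)^(1/1) = (22.64/5.64)^(1/1) = 4.01 atm.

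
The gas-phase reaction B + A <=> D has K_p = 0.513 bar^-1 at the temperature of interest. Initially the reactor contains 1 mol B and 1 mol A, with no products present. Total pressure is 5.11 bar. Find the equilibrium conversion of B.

Basis: 1 mol B initially; let X = conversion of B. Extent ξ = X.
At extent ξ: n_B = 1 − X; n_A = 1 − X; n_D = X.
Summing: n_T = 2 − X.
y_i = n_i/n_T, p_i = y_i·P. K_p = p_D / (p_B p_A).
Setting this equal to 0.513 bar^-1 and taking the physical root (0 < X < 1) gives X = 0.475.

X = 0.475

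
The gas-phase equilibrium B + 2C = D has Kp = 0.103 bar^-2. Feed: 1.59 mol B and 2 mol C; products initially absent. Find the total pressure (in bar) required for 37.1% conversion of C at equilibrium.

Let X = conversion of C (basis 2 mol C); extent of reaction ξ = X.
At extent ξ: n_B = 1.59 − X; n_C = 2 − 2X; n_D = X.
n_T = Σnᵢ = 3.59 − 2X.
Kp = p_D / (p_B p_C^2) with p_i = (n_i/n_T)·P.
At X = 0.371: the mole-fraction product g(X) = Π y_i^ν_i = 1.56. Since Kp = g(X)·P^{-2}, P = (g/Kp)^(1/2) = (1.56/0.103)^(1/2) = 3.89 bar.

P = 3.89 bar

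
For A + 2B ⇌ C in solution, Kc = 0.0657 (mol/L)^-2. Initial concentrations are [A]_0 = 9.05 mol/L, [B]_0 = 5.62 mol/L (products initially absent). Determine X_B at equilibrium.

Let X = conversion of B; extent ξ = 5.62X/2 mol/L.
Concentrations: [A] = 9.05 − 2.81X; [B] = 5.62 − 5.62X; [C] = 2.81X.
Kc = [C] / ([A] [B]^2).
This equals 0.0657 at X = 0.651 (the root in 0 < X < 1).

X = 0.651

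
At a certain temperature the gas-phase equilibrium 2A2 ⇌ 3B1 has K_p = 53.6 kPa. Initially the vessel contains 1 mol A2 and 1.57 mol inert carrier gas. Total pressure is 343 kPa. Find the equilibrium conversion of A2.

X = 0.370

Basis: 1 mol A2 initially; let X = conversion of A2. Extent ξ = 0.5X.
At extent ξ: n_A2 = 1 − X; n_B1 = 1.5X; n_I = 1.57 (inert).
Summing: n_T = 2.57 + 0.5X.
With p_i = (n_i/n_T)P, K_p = p_B1^3 / (p_A2^2).
Substituting and setting equal to 53.6 kPa gives a polynomial in X; the root in (0,1) is X = 0.370.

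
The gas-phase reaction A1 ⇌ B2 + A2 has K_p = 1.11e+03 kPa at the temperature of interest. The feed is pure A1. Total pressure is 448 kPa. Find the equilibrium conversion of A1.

X = 0.844

Let X = conversion of A1 (basis 1 mol A1); extent of reaction ξ = X.
Species balance: n_A1 = 1 − X; n_B2 = X; n_A2 = X.
n_T = Σnᵢ = 1 + X.
Mole fractions y_i = n_i/n_T; K_p = p_B2 p_A2 / (p_A1) with p_i = y_i·P.
Setting this equal to 1.11e+03 kPa and taking the physical root (0 < X < 1) gives X = 0.844.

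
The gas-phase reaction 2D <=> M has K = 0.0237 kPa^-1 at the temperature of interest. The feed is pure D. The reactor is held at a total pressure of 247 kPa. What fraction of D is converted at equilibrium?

Let X = conversion of D (basis 1 mol D); extent of reaction ξ = 0.5X.
Moles: n_D = 1 − X; n_M = 0.5X.
n_T = Σnᵢ = 1 − 0.5X.
y_i = n_i/n_T, p_i = y_i·P. K = p_M / (p_D^2).
Equating to 0.0237 kPa^-1 and solving on 0 < X < 1: X = 0.798.

X = 0.798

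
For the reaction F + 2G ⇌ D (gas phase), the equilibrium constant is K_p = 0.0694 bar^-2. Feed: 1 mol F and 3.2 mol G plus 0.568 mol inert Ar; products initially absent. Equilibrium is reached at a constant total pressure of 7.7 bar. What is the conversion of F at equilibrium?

X = 0.570

Take 1 mol F as basis and let X be its fractional conversion, so ξ = X.
Moles: n_F = 1 − X; n_G = 3.2 − 2X; n_D = X; n_I = 0.568 (inert).
Total moles n_T = 4.77 − 2X.
With p_i = (n_i/n_T)P, K_p = p_D / (p_F p_G^2).
Setting this equal to 0.0694 bar^-2 and taking the physical root (0 < X < 1) gives X = 0.570.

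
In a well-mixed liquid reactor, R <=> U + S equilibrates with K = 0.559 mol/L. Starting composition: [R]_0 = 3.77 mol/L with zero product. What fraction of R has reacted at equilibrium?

Let X = conversion of R; extent ξ = 3.77·X mol/L.
Concentrations: [R] = 3.77 − 3.77X; [U] = 3.77X; [S] = 3.77X.
K = [U] [S] / ([R]).
Setting equal to 0.559 and solving for X on (0,1) gives X = 0.318.

X = 0.318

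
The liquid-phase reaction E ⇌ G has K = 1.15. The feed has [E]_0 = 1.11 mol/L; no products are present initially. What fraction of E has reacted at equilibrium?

Let X = conversion of E; extent ξ = 1.11·X mol/L.
Concentrations: [E] = 1.11 − 1.11X; [G] = 1.11X.
K = [G] / ([E]).
Equating to 1.15: the physical root is X = 0.535.

X = 0.535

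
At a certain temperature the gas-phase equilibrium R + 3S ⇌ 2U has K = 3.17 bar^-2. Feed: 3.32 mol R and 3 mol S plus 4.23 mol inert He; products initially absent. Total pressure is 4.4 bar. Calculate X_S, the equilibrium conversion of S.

X = 0.673

Let X = conversion of S (basis 3 mol S); extent of reaction ξ = X.
Species balance: n_R = 3.32 − X; n_S = 3 − 3X; n_U = 2X; n_I = 4.23 (inert).
n_T = Σnᵢ = 10.6 − 2X.
With p_i = (n_i/n_T)P, K = p_U^2 / (p_R p_S^3).
Equating to 3.17 bar^-2 and solving on 0 < X < 1: X = 0.673.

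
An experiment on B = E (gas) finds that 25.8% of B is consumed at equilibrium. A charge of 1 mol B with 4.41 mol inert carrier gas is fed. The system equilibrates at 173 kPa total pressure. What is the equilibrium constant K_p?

Take 1 mol B as basis and let X be its fractional conversion, so ξ = X.
Mole table: n_B = 1 − X; n_E = X; n_I = 4.41 (inert).
Since Δν = 0, n_T = 5.41 throughout.
At X = 0.258: n_B = 0.742, n_E = 0.258, n_T = 5.41.
p_i = (n_i/n_T)·P. K_p = p_E / (p_B) = 0.348.

K_p = 0.348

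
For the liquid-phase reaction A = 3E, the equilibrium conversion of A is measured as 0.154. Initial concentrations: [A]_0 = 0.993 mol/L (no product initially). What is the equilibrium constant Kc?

Kc = 0.115 (mol/L)^2

Let X = conversion of A.
Concentrations: [A] = 0.993 − 0.993X; [E] = 2.98X.
At X = 0.154: [A] = 0.84, [E] = 0.459.
Kc = [E]^3 / ([A]) = 0.115 (mol/L)^2.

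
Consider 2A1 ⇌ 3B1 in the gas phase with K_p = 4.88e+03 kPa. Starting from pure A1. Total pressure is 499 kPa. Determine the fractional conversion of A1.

Take 1 mol A1 as basis and let X be its fractional conversion, so ξ = 0.5X.
Mole table: n_A1 = 1 − X; n_B1 = 1.5X.
n_T = Σnᵢ = 1 + 0.5X.
y_i = n_i/n_T, p_i = y_i·P. K_p = p_B1^3 / (p_A1^2).
This yields a degree-3 equation in X; solving on (0,1), X = 0.702.

X = 0.702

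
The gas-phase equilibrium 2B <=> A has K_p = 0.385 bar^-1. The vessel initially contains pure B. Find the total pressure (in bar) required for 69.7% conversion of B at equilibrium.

Basis: 1 mol B initially; let X = conversion of B. Extent ξ = 0.5X.
At extent ξ: n_B = 1 − X; n_A = 0.5X.
Total moles n_T = 1 − 0.5X.
K_p = p_A / (p_B^2) with p_i = (n_i/n_T)·P.
At X = 0.697: the mole-fraction product g(X) = Π y_i^ν_i = 2.473. Since K_p = g(X)·P^{-1}, P = (g/K_p)^(1/1) = (2.473/0.385)^(1/1) = 6.42 bar.

P = 6.42 bar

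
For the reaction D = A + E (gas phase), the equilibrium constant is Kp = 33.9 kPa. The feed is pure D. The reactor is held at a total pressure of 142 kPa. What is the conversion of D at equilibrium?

X = 0.439

Basis: 1 mol D initially; let X = conversion of D. Extent ξ = X.
At extent ξ: n_D = 1 − X; n_A = X; n_E = X.
Total moles n_T = 1 + X.
Mole fractions y_i = n_i/n_T; Kp = p_A p_E / (p_D) with p_i = y_i·P.
Setting this equal to 33.9 kPa and taking the physical root (0 < X < 1) gives X = 0.439.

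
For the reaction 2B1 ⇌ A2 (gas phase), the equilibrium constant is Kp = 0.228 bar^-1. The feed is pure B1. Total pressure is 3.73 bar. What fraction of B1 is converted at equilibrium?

X = 0.523

Take 1 mol B1 as basis and let X be its fractional conversion, so ξ = 0.5X.
Species balance: n_B1 = 1 − X; n_A2 = 0.5X.
n_T = Σnᵢ = 1 − 0.5X.
y_i = n_i/n_T, p_i = y_i·P. Kp = p_A2 / (p_B1^2).
Substituting and setting equal to 0.228 bar^-1 gives a polynomial in X; the root in (0,1) is X = 0.523.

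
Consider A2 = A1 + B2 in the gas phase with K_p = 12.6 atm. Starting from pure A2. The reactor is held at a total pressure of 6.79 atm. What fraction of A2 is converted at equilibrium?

Basis: 1 mol A2 initially; let X = conversion of A2. Extent ξ = X.
Species balance: n_A2 = 1 − X; n_A1 = X; n_B2 = X.
Summing: n_T = 1 + X.
With p_i = (n_i/n_T)P, K_p = p_A1 p_B2 / (p_A2).
Equating to 12.6 atm and solving on 0 < X < 1: X = 0.806.

X = 0.806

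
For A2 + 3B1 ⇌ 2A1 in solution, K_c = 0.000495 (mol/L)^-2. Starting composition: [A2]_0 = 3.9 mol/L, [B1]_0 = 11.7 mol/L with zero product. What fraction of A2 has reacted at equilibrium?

X = 0.159

Let X = conversion of A2; extent ξ = 3.9·X mol/L.
Concentrations: [A2] = 3.9 − 3.9X; [B1] = 11.7 − 11.7X; [A1] = 7.8X.
K_c = [A1]^2 / ([A2] [B1]^3).
Equating to 0.000495 (mol/L)^-2: the physical root is X = 0.159.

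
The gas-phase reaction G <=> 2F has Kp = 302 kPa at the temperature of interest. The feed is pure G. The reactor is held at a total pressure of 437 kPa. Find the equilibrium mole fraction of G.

Let X = conversion of G (basis 1 mol G); extent of reaction ξ = X.
Species balance: n_G = 1 − X; n_F = 2X.
Total moles n_T = 1 + X.
y_i = n_i/n_T, p_i = y_i·P. Kp = p_F^2 / (p_G).
Substituting and setting equal to 302 kPa gives a polynomial in X; the root in (0,1) is X = 0.384.
Then n_G = 0.616, n_T = 1.38, so y_G = 0.445.

y_G = 0.445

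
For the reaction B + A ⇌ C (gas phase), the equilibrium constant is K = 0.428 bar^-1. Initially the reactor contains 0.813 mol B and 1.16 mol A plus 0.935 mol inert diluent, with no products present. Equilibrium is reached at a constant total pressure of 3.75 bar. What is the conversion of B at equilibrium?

X = 0.349

Let X = conversion of B (basis 0.813 mol B); extent of reaction ξ = 0.813X.
At extent ξ: n_B = 0.813 − 0.813X; n_A = 1.16 − 0.813X; n_C = 0.813X; n_I = 0.935 (inert).
Total moles n_T = 2.91 − 0.813X.
y_i = n_i/n_T, p_i = y_i·P. K = p_C / (p_B p_A).
Setting this equal to 0.428 bar^-1 and taking the physical root (0 < X < 1) gives X = 0.349.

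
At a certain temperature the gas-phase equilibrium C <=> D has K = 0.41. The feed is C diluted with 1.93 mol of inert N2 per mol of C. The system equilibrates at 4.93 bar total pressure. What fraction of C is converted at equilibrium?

Take 1 mol C as basis and let X be its fractional conversion, so ξ = X.
Moles: n_C = 1 − X; n_D = X; n_I = 1.93 (inert).
n_T stays at 2.93 (no change in mole number).
y_i = n_i/n_T, p_i = y_i·P. K = p_D / (p_C).
Setting this equal to 0.41 and taking the physical root (0 < X < 1) gives X = 0.291.

X = 0.291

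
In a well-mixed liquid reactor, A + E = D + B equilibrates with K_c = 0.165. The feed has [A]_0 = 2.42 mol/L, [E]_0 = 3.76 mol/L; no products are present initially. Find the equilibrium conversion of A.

Let X = conversion of A; extent ξ = 2.42·X mol/L.
Concentrations: [A] = 2.42 − 2.42X; [E] = 3.76 − 2.42X; [D] = 2.42X; [B] = 2.42X.
K_c = [D] [B] / ([A] [E]).
Equating to 0.165: the physical root is X = 0.357.

X = 0.357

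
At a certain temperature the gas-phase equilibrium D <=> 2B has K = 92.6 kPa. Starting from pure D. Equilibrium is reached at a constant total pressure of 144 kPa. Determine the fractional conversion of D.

X = 0.372

Basis: 1 mol D initially; let X = conversion of D. Extent ξ = X.
At extent ξ: n_D = 1 − X; n_B = 2X.
Total moles n_T = 1 + X.
Mole fractions y_i = n_i/n_T; K = p_B^2 / (p_D) with p_i = y_i·P.
This yields a degree-2 equation in X; solving on (0,1), X = 0.372.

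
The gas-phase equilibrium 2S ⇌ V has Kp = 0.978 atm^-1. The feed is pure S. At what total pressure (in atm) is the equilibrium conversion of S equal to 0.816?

Let X = conversion of S (basis 1 mol S); extent of reaction ξ = 0.5X.
Mole table: n_S = 1 − X; n_V = 0.5X.
Total moles n_T = 1 − 0.5X.
Kp = p_V / (p_S^2) with p_i = (n_i/n_T)·P.
At X = 0.816: the mole-fraction product g(X) = Π y_i^ν_i = 7.134. Since Kp = g(X)·P^{-1}, P = (g/Kp)^(1/1) = (7.134/0.978)^(1/1) = 7.29 atm.

P = 7.29 atm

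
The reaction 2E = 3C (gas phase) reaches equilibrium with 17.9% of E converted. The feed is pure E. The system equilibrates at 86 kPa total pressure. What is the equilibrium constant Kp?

Let X = conversion of E (basis 1 mol E); extent of reaction ξ = 0.5X.
Mole table: n_E = 1 − X; n_C = 1.5X.
Total moles n_T = 1 + 0.5X.
At X = 0.179: n_E = 0.821, n_C = 0.268, n_T = 1.09.
p_i = (n_i/n_T)·P. Kp = p_C^3 / (p_E^2) = 2.27 kPa.

Kp = 2.27 kPa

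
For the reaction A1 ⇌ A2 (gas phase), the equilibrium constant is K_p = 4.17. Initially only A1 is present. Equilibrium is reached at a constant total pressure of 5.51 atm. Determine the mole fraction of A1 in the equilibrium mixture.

Take 1 mol A1 as basis and let X be its fractional conversion, so ξ = X.
At extent ξ: n_A1 = 1 − X; n_A2 = X.
Since Δν = 0, n_T = 1 throughout.
With p_i = (n_i/n_T)P, K_p = p_A2 / (p_A1).
Substituting and setting equal to 4.17 gives a polynomial in X; the root in (0,1) is X = 0.807.
Then n_A1 = 0.193, n_T = 1, so y_A1 = 0.193.

y_A1 = 0.193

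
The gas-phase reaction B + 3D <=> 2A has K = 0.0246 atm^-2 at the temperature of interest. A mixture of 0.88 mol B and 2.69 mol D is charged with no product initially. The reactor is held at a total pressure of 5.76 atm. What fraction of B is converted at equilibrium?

X = 0.326

Let X = conversion of B (basis 0.88 mol B); extent of reaction ξ = 0.88X.
Species balance: n_B = 0.88 − 0.88X; n_D = 2.69 − 2.64X; n_A = 1.76X.
Summing: n_T = 3.57 − 1.76X.
With p_i = (n_i/n_T)P, K = p_A^2 / (p_B p_D^3).
This yields a degree-4 equation in X; solving on (0,1), X = 0.326.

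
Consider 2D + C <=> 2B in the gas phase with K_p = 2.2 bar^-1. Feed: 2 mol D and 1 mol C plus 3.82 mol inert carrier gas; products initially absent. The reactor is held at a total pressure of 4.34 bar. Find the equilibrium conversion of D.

Take 2 mol D as basis and let X be its fractional conversion, so ξ = X.
Mole table: n_D = 2 − 2X; n_C = 1 − X; n_B = 2X; n_I = 3.82 (inert).
Total moles n_T = 6.82 − X.
With p_i = (n_i/n_T)P, K_p = p_B^2 / (p_D^2 p_C).
Substituting and setting equal to 2.2 bar^-1 gives a polynomial in X; the root in (0,1) is X = 0.471.

X = 0.471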